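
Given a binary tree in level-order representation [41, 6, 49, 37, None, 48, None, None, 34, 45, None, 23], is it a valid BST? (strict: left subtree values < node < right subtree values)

Level-order array: [41, 6, 49, 37, None, 48, None, None, 34, 45, None, 23]
Validate using subtree bounds (lo, hi): at each node, require lo < value < hi,
then recurse left with hi=value and right with lo=value.
Preorder trace (stopping at first violation):
  at node 41 with bounds (-inf, +inf): OK
  at node 6 with bounds (-inf, 41): OK
  at node 37 with bounds (-inf, 6): VIOLATION
Node 37 violates its bound: not (-inf < 37 < 6).
Result: Not a valid BST


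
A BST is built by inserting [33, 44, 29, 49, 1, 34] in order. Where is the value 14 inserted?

Starting tree (level order): [33, 29, 44, 1, None, 34, 49]
Insertion path: 33 -> 29 -> 1
Result: insert 14 as right child of 1
Final tree (level order): [33, 29, 44, 1, None, 34, 49, None, 14]


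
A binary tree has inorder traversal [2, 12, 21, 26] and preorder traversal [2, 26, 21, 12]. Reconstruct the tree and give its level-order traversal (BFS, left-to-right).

Inorder:  [2, 12, 21, 26]
Preorder: [2, 26, 21, 12]
Algorithm: preorder visits root first, so consume preorder in order;
for each root, split the current inorder slice at that value into
left-subtree inorder and right-subtree inorder, then recurse.
Recursive splits:
  root=2; inorder splits into left=[], right=[12, 21, 26]
  root=26; inorder splits into left=[12, 21], right=[]
  root=21; inorder splits into left=[12], right=[]
  root=12; inorder splits into left=[], right=[]
Reconstructed level-order: [2, 26, 21, 12]


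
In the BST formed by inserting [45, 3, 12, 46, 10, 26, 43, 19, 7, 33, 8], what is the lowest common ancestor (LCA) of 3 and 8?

Tree insertion order: [45, 3, 12, 46, 10, 26, 43, 19, 7, 33, 8]
Tree (level-order array): [45, 3, 46, None, 12, None, None, 10, 26, 7, None, 19, 43, None, 8, None, None, 33]
In a BST, the LCA of p=3, q=8 is the first node v on the
root-to-leaf path with p <= v <= q (go left if both < v, right if both > v).
Walk from root:
  at 45: both 3 and 8 < 45, go left
  at 3: 3 <= 3 <= 8, this is the LCA
LCA = 3


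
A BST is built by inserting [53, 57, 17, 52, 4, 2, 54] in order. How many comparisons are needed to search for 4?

Search path for 4: 53 -> 17 -> 4
Found: True
Comparisons: 3


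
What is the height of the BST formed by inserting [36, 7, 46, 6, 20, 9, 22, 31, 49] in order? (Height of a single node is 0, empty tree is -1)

Insertion order: [36, 7, 46, 6, 20, 9, 22, 31, 49]
Tree (level-order array): [36, 7, 46, 6, 20, None, 49, None, None, 9, 22, None, None, None, None, None, 31]
Compute height bottom-up (empty subtree = -1):
  height(6) = 1 + max(-1, -1) = 0
  height(9) = 1 + max(-1, -1) = 0
  height(31) = 1 + max(-1, -1) = 0
  height(22) = 1 + max(-1, 0) = 1
  height(20) = 1 + max(0, 1) = 2
  height(7) = 1 + max(0, 2) = 3
  height(49) = 1 + max(-1, -1) = 0
  height(46) = 1 + max(-1, 0) = 1
  height(36) = 1 + max(3, 1) = 4
Height = 4


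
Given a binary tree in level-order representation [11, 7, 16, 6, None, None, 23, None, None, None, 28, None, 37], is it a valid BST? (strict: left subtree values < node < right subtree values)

Level-order array: [11, 7, 16, 6, None, None, 23, None, None, None, 28, None, 37]
Validate using subtree bounds (lo, hi): at each node, require lo < value < hi,
then recurse left with hi=value and right with lo=value.
Preorder trace (stopping at first violation):
  at node 11 with bounds (-inf, +inf): OK
  at node 7 with bounds (-inf, 11): OK
  at node 6 with bounds (-inf, 7): OK
  at node 16 with bounds (11, +inf): OK
  at node 23 with bounds (16, +inf): OK
  at node 28 with bounds (23, +inf): OK
  at node 37 with bounds (28, +inf): OK
No violation found at any node.
Result: Valid BST


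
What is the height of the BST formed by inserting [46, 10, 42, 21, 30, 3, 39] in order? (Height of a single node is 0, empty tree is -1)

Insertion order: [46, 10, 42, 21, 30, 3, 39]
Tree (level-order array): [46, 10, None, 3, 42, None, None, 21, None, None, 30, None, 39]
Compute height bottom-up (empty subtree = -1):
  height(3) = 1 + max(-1, -1) = 0
  height(39) = 1 + max(-1, -1) = 0
  height(30) = 1 + max(-1, 0) = 1
  height(21) = 1 + max(-1, 1) = 2
  height(42) = 1 + max(2, -1) = 3
  height(10) = 1 + max(0, 3) = 4
  height(46) = 1 + max(4, -1) = 5
Height = 5


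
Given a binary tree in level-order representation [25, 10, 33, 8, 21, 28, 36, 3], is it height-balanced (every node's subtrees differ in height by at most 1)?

Tree (level-order array): [25, 10, 33, 8, 21, 28, 36, 3]
Definition: a tree is height-balanced if, at every node, |h(left) - h(right)| <= 1 (empty subtree has height -1).
Bottom-up per-node check:
  node 3: h_left=-1, h_right=-1, diff=0 [OK], height=0
  node 8: h_left=0, h_right=-1, diff=1 [OK], height=1
  node 21: h_left=-1, h_right=-1, diff=0 [OK], height=0
  node 10: h_left=1, h_right=0, diff=1 [OK], height=2
  node 28: h_left=-1, h_right=-1, diff=0 [OK], height=0
  node 36: h_left=-1, h_right=-1, diff=0 [OK], height=0
  node 33: h_left=0, h_right=0, diff=0 [OK], height=1
  node 25: h_left=2, h_right=1, diff=1 [OK], height=3
All nodes satisfy the balance condition.
Result: Balanced


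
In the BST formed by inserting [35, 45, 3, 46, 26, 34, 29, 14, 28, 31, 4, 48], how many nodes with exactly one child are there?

Tree built from: [35, 45, 3, 46, 26, 34, 29, 14, 28, 31, 4, 48]
Tree (level-order array): [35, 3, 45, None, 26, None, 46, 14, 34, None, 48, 4, None, 29, None, None, None, None, None, 28, 31]
Rule: These are nodes with exactly 1 non-null child.
Per-node child counts:
  node 35: 2 child(ren)
  node 3: 1 child(ren)
  node 26: 2 child(ren)
  node 14: 1 child(ren)
  node 4: 0 child(ren)
  node 34: 1 child(ren)
  node 29: 2 child(ren)
  node 28: 0 child(ren)
  node 31: 0 child(ren)
  node 45: 1 child(ren)
  node 46: 1 child(ren)
  node 48: 0 child(ren)
Matching nodes: [3, 14, 34, 45, 46]
Count of nodes with exactly one child: 5


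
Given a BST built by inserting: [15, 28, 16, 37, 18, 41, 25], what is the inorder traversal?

Tree insertion order: [15, 28, 16, 37, 18, 41, 25]
Tree (level-order array): [15, None, 28, 16, 37, None, 18, None, 41, None, 25]
Inorder traversal: [15, 16, 18, 25, 28, 37, 41]


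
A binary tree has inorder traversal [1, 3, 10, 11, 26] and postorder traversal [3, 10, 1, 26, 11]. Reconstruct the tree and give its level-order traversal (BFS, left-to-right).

Inorder:   [1, 3, 10, 11, 26]
Postorder: [3, 10, 1, 26, 11]
Algorithm: postorder visits root last, so walk postorder right-to-left;
each value is the root of the current inorder slice — split it at that
value, recurse on the right subtree first, then the left.
Recursive splits:
  root=11; inorder splits into left=[1, 3, 10], right=[26]
  root=26; inorder splits into left=[], right=[]
  root=1; inorder splits into left=[], right=[3, 10]
  root=10; inorder splits into left=[3], right=[]
  root=3; inorder splits into left=[], right=[]
Reconstructed level-order: [11, 1, 26, 10, 3]


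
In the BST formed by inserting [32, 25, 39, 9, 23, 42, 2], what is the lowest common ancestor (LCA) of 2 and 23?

Tree insertion order: [32, 25, 39, 9, 23, 42, 2]
Tree (level-order array): [32, 25, 39, 9, None, None, 42, 2, 23]
In a BST, the LCA of p=2, q=23 is the first node v on the
root-to-leaf path with p <= v <= q (go left if both < v, right if both > v).
Walk from root:
  at 32: both 2 and 23 < 32, go left
  at 25: both 2 and 23 < 25, go left
  at 9: 2 <= 9 <= 23, this is the LCA
LCA = 9


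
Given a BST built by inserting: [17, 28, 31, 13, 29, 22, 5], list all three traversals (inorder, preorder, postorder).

Tree insertion order: [17, 28, 31, 13, 29, 22, 5]
Tree (level-order array): [17, 13, 28, 5, None, 22, 31, None, None, None, None, 29]
Inorder (L, root, R): [5, 13, 17, 22, 28, 29, 31]
Preorder (root, L, R): [17, 13, 5, 28, 22, 31, 29]
Postorder (L, R, root): [5, 13, 22, 29, 31, 28, 17]


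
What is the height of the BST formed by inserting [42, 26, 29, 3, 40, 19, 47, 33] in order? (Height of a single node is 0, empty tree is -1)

Insertion order: [42, 26, 29, 3, 40, 19, 47, 33]
Tree (level-order array): [42, 26, 47, 3, 29, None, None, None, 19, None, 40, None, None, 33]
Compute height bottom-up (empty subtree = -1):
  height(19) = 1 + max(-1, -1) = 0
  height(3) = 1 + max(-1, 0) = 1
  height(33) = 1 + max(-1, -1) = 0
  height(40) = 1 + max(0, -1) = 1
  height(29) = 1 + max(-1, 1) = 2
  height(26) = 1 + max(1, 2) = 3
  height(47) = 1 + max(-1, -1) = 0
  height(42) = 1 + max(3, 0) = 4
Height = 4


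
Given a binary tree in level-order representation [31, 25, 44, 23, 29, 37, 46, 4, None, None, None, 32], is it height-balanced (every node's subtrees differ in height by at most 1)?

Tree (level-order array): [31, 25, 44, 23, 29, 37, 46, 4, None, None, None, 32]
Definition: a tree is height-balanced if, at every node, |h(left) - h(right)| <= 1 (empty subtree has height -1).
Bottom-up per-node check:
  node 4: h_left=-1, h_right=-1, diff=0 [OK], height=0
  node 23: h_left=0, h_right=-1, diff=1 [OK], height=1
  node 29: h_left=-1, h_right=-1, diff=0 [OK], height=0
  node 25: h_left=1, h_right=0, diff=1 [OK], height=2
  node 32: h_left=-1, h_right=-1, diff=0 [OK], height=0
  node 37: h_left=0, h_right=-1, diff=1 [OK], height=1
  node 46: h_left=-1, h_right=-1, diff=0 [OK], height=0
  node 44: h_left=1, h_right=0, diff=1 [OK], height=2
  node 31: h_left=2, h_right=2, diff=0 [OK], height=3
All nodes satisfy the balance condition.
Result: Balanced


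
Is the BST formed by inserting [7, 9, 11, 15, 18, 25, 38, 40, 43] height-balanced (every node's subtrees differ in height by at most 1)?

Tree (level-order array): [7, None, 9, None, 11, None, 15, None, 18, None, 25, None, 38, None, 40, None, 43]
Definition: a tree is height-balanced if, at every node, |h(left) - h(right)| <= 1 (empty subtree has height -1).
Bottom-up per-node check:
  node 43: h_left=-1, h_right=-1, diff=0 [OK], height=0
  node 40: h_left=-1, h_right=0, diff=1 [OK], height=1
  node 38: h_left=-1, h_right=1, diff=2 [FAIL (|-1-1|=2 > 1)], height=2
  node 25: h_left=-1, h_right=2, diff=3 [FAIL (|-1-2|=3 > 1)], height=3
  node 18: h_left=-1, h_right=3, diff=4 [FAIL (|-1-3|=4 > 1)], height=4
  node 15: h_left=-1, h_right=4, diff=5 [FAIL (|-1-4|=5 > 1)], height=5
  node 11: h_left=-1, h_right=5, diff=6 [FAIL (|-1-5|=6 > 1)], height=6
  node 9: h_left=-1, h_right=6, diff=7 [FAIL (|-1-6|=7 > 1)], height=7
  node 7: h_left=-1, h_right=7, diff=8 [FAIL (|-1-7|=8 > 1)], height=8
Node 38 violates the condition: |-1 - 1| = 2 > 1.
Result: Not balanced


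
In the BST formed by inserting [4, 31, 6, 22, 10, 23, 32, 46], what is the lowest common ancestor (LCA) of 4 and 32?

Tree insertion order: [4, 31, 6, 22, 10, 23, 32, 46]
Tree (level-order array): [4, None, 31, 6, 32, None, 22, None, 46, 10, 23]
In a BST, the LCA of p=4, q=32 is the first node v on the
root-to-leaf path with p <= v <= q (go left if both < v, right if both > v).
Walk from root:
  at 4: 4 <= 4 <= 32, this is the LCA
LCA = 4


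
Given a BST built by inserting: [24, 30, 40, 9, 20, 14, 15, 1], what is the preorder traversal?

Tree insertion order: [24, 30, 40, 9, 20, 14, 15, 1]
Tree (level-order array): [24, 9, 30, 1, 20, None, 40, None, None, 14, None, None, None, None, 15]
Preorder traversal: [24, 9, 1, 20, 14, 15, 30, 40]


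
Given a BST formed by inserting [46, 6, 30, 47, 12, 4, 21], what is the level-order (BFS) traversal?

Tree insertion order: [46, 6, 30, 47, 12, 4, 21]
Tree (level-order array): [46, 6, 47, 4, 30, None, None, None, None, 12, None, None, 21]
BFS from the root, enqueuing left then right child of each popped node:
  queue [46] -> pop 46, enqueue [6, 47], visited so far: [46]
  queue [6, 47] -> pop 6, enqueue [4, 30], visited so far: [46, 6]
  queue [47, 4, 30] -> pop 47, enqueue [none], visited so far: [46, 6, 47]
  queue [4, 30] -> pop 4, enqueue [none], visited so far: [46, 6, 47, 4]
  queue [30] -> pop 30, enqueue [12], visited so far: [46, 6, 47, 4, 30]
  queue [12] -> pop 12, enqueue [21], visited so far: [46, 6, 47, 4, 30, 12]
  queue [21] -> pop 21, enqueue [none], visited so far: [46, 6, 47, 4, 30, 12, 21]
Result: [46, 6, 47, 4, 30, 12, 21]


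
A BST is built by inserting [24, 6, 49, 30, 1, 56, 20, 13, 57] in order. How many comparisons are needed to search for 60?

Search path for 60: 24 -> 49 -> 56 -> 57
Found: False
Comparisons: 4


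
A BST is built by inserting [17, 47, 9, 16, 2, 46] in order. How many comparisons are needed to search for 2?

Search path for 2: 17 -> 9 -> 2
Found: True
Comparisons: 3


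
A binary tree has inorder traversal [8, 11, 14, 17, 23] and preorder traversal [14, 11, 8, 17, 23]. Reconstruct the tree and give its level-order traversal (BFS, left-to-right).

Inorder:  [8, 11, 14, 17, 23]
Preorder: [14, 11, 8, 17, 23]
Algorithm: preorder visits root first, so consume preorder in order;
for each root, split the current inorder slice at that value into
left-subtree inorder and right-subtree inorder, then recurse.
Recursive splits:
  root=14; inorder splits into left=[8, 11], right=[17, 23]
  root=11; inorder splits into left=[8], right=[]
  root=8; inorder splits into left=[], right=[]
  root=17; inorder splits into left=[], right=[23]
  root=23; inorder splits into left=[], right=[]
Reconstructed level-order: [14, 11, 17, 8, 23]


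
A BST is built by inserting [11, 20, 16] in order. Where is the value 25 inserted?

Starting tree (level order): [11, None, 20, 16]
Insertion path: 11 -> 20
Result: insert 25 as right child of 20
Final tree (level order): [11, None, 20, 16, 25]


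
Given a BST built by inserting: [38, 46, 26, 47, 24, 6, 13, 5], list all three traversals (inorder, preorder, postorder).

Tree insertion order: [38, 46, 26, 47, 24, 6, 13, 5]
Tree (level-order array): [38, 26, 46, 24, None, None, 47, 6, None, None, None, 5, 13]
Inorder (L, root, R): [5, 6, 13, 24, 26, 38, 46, 47]
Preorder (root, L, R): [38, 26, 24, 6, 5, 13, 46, 47]
Postorder (L, R, root): [5, 13, 6, 24, 26, 47, 46, 38]


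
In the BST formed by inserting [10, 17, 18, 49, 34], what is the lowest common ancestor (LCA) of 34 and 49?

Tree insertion order: [10, 17, 18, 49, 34]
Tree (level-order array): [10, None, 17, None, 18, None, 49, 34]
In a BST, the LCA of p=34, q=49 is the first node v on the
root-to-leaf path with p <= v <= q (go left if both < v, right if both > v).
Walk from root:
  at 10: both 34 and 49 > 10, go right
  at 17: both 34 and 49 > 17, go right
  at 18: both 34 and 49 > 18, go right
  at 49: 34 <= 49 <= 49, this is the LCA
LCA = 49


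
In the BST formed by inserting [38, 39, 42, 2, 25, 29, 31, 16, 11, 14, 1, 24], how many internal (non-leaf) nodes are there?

Tree built from: [38, 39, 42, 2, 25, 29, 31, 16, 11, 14, 1, 24]
Tree (level-order array): [38, 2, 39, 1, 25, None, 42, None, None, 16, 29, None, None, 11, 24, None, 31, None, 14]
Rule: An internal node has at least one child.
Per-node child counts:
  node 38: 2 child(ren)
  node 2: 2 child(ren)
  node 1: 0 child(ren)
  node 25: 2 child(ren)
  node 16: 2 child(ren)
  node 11: 1 child(ren)
  node 14: 0 child(ren)
  node 24: 0 child(ren)
  node 29: 1 child(ren)
  node 31: 0 child(ren)
  node 39: 1 child(ren)
  node 42: 0 child(ren)
Matching nodes: [38, 2, 25, 16, 11, 29, 39]
Count of internal (non-leaf) nodes: 7


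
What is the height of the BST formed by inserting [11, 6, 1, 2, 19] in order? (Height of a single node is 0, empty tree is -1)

Insertion order: [11, 6, 1, 2, 19]
Tree (level-order array): [11, 6, 19, 1, None, None, None, None, 2]
Compute height bottom-up (empty subtree = -1):
  height(2) = 1 + max(-1, -1) = 0
  height(1) = 1 + max(-1, 0) = 1
  height(6) = 1 + max(1, -1) = 2
  height(19) = 1 + max(-1, -1) = 0
  height(11) = 1 + max(2, 0) = 3
Height = 3


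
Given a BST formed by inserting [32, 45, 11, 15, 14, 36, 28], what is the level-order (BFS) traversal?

Tree insertion order: [32, 45, 11, 15, 14, 36, 28]
Tree (level-order array): [32, 11, 45, None, 15, 36, None, 14, 28]
BFS from the root, enqueuing left then right child of each popped node:
  queue [32] -> pop 32, enqueue [11, 45], visited so far: [32]
  queue [11, 45] -> pop 11, enqueue [15], visited so far: [32, 11]
  queue [45, 15] -> pop 45, enqueue [36], visited so far: [32, 11, 45]
  queue [15, 36] -> pop 15, enqueue [14, 28], visited so far: [32, 11, 45, 15]
  queue [36, 14, 28] -> pop 36, enqueue [none], visited so far: [32, 11, 45, 15, 36]
  queue [14, 28] -> pop 14, enqueue [none], visited so far: [32, 11, 45, 15, 36, 14]
  queue [28] -> pop 28, enqueue [none], visited so far: [32, 11, 45, 15, 36, 14, 28]
Result: [32, 11, 45, 15, 36, 14, 28]


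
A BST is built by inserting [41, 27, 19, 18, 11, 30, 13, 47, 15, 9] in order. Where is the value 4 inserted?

Starting tree (level order): [41, 27, 47, 19, 30, None, None, 18, None, None, None, 11, None, 9, 13, None, None, None, 15]
Insertion path: 41 -> 27 -> 19 -> 18 -> 11 -> 9
Result: insert 4 as left child of 9
Final tree (level order): [41, 27, 47, 19, 30, None, None, 18, None, None, None, 11, None, 9, 13, 4, None, None, 15]


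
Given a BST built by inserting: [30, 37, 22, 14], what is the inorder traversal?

Tree insertion order: [30, 37, 22, 14]
Tree (level-order array): [30, 22, 37, 14]
Inorder traversal: [14, 22, 30, 37]


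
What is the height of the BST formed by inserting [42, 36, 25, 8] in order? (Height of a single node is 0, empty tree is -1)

Insertion order: [42, 36, 25, 8]
Tree (level-order array): [42, 36, None, 25, None, 8]
Compute height bottom-up (empty subtree = -1):
  height(8) = 1 + max(-1, -1) = 0
  height(25) = 1 + max(0, -1) = 1
  height(36) = 1 + max(1, -1) = 2
  height(42) = 1 + max(2, -1) = 3
Height = 3


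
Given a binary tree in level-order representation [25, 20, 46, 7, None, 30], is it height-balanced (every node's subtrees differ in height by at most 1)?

Tree (level-order array): [25, 20, 46, 7, None, 30]
Definition: a tree is height-balanced if, at every node, |h(left) - h(right)| <= 1 (empty subtree has height -1).
Bottom-up per-node check:
  node 7: h_left=-1, h_right=-1, diff=0 [OK], height=0
  node 20: h_left=0, h_right=-1, diff=1 [OK], height=1
  node 30: h_left=-1, h_right=-1, diff=0 [OK], height=0
  node 46: h_left=0, h_right=-1, diff=1 [OK], height=1
  node 25: h_left=1, h_right=1, diff=0 [OK], height=2
All nodes satisfy the balance condition.
Result: Balanced


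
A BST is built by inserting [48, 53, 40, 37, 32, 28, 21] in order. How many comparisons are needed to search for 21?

Search path for 21: 48 -> 40 -> 37 -> 32 -> 28 -> 21
Found: True
Comparisons: 6


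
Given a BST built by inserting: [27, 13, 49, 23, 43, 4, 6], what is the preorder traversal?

Tree insertion order: [27, 13, 49, 23, 43, 4, 6]
Tree (level-order array): [27, 13, 49, 4, 23, 43, None, None, 6]
Preorder traversal: [27, 13, 4, 6, 23, 49, 43]


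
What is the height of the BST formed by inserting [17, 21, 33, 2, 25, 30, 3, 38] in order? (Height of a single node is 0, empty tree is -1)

Insertion order: [17, 21, 33, 2, 25, 30, 3, 38]
Tree (level-order array): [17, 2, 21, None, 3, None, 33, None, None, 25, 38, None, 30]
Compute height bottom-up (empty subtree = -1):
  height(3) = 1 + max(-1, -1) = 0
  height(2) = 1 + max(-1, 0) = 1
  height(30) = 1 + max(-1, -1) = 0
  height(25) = 1 + max(-1, 0) = 1
  height(38) = 1 + max(-1, -1) = 0
  height(33) = 1 + max(1, 0) = 2
  height(21) = 1 + max(-1, 2) = 3
  height(17) = 1 + max(1, 3) = 4
Height = 4


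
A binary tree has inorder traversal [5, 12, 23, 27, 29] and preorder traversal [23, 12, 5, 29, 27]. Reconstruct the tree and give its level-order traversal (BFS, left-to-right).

Inorder:  [5, 12, 23, 27, 29]
Preorder: [23, 12, 5, 29, 27]
Algorithm: preorder visits root first, so consume preorder in order;
for each root, split the current inorder slice at that value into
left-subtree inorder and right-subtree inorder, then recurse.
Recursive splits:
  root=23; inorder splits into left=[5, 12], right=[27, 29]
  root=12; inorder splits into left=[5], right=[]
  root=5; inorder splits into left=[], right=[]
  root=29; inorder splits into left=[27], right=[]
  root=27; inorder splits into left=[], right=[]
Reconstructed level-order: [23, 12, 29, 5, 27]


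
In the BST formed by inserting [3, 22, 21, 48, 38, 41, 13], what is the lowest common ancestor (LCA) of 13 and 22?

Tree insertion order: [3, 22, 21, 48, 38, 41, 13]
Tree (level-order array): [3, None, 22, 21, 48, 13, None, 38, None, None, None, None, 41]
In a BST, the LCA of p=13, q=22 is the first node v on the
root-to-leaf path with p <= v <= q (go left if both < v, right if both > v).
Walk from root:
  at 3: both 13 and 22 > 3, go right
  at 22: 13 <= 22 <= 22, this is the LCA
LCA = 22


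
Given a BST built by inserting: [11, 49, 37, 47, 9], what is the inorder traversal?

Tree insertion order: [11, 49, 37, 47, 9]
Tree (level-order array): [11, 9, 49, None, None, 37, None, None, 47]
Inorder traversal: [9, 11, 37, 47, 49]


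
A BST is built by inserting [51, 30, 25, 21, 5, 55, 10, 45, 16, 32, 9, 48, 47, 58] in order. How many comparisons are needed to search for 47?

Search path for 47: 51 -> 30 -> 45 -> 48 -> 47
Found: True
Comparisons: 5


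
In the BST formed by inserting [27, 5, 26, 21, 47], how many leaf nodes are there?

Tree built from: [27, 5, 26, 21, 47]
Tree (level-order array): [27, 5, 47, None, 26, None, None, 21]
Rule: A leaf has 0 children.
Per-node child counts:
  node 27: 2 child(ren)
  node 5: 1 child(ren)
  node 26: 1 child(ren)
  node 21: 0 child(ren)
  node 47: 0 child(ren)
Matching nodes: [21, 47]
Count of leaf nodes: 2


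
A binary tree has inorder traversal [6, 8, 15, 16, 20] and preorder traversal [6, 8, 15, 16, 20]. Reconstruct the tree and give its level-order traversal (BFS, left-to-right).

Inorder:  [6, 8, 15, 16, 20]
Preorder: [6, 8, 15, 16, 20]
Algorithm: preorder visits root first, so consume preorder in order;
for each root, split the current inorder slice at that value into
left-subtree inorder and right-subtree inorder, then recurse.
Recursive splits:
  root=6; inorder splits into left=[], right=[8, 15, 16, 20]
  root=8; inorder splits into left=[], right=[15, 16, 20]
  root=15; inorder splits into left=[], right=[16, 20]
  root=16; inorder splits into left=[], right=[20]
  root=20; inorder splits into left=[], right=[]
Reconstructed level-order: [6, 8, 15, 16, 20]


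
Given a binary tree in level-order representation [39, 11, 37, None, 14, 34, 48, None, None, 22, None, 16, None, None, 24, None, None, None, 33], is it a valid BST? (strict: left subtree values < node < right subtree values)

Level-order array: [39, 11, 37, None, 14, 34, 48, None, None, 22, None, 16, None, None, 24, None, None, None, 33]
Validate using subtree bounds (lo, hi): at each node, require lo < value < hi,
then recurse left with hi=value and right with lo=value.
Preorder trace (stopping at first violation):
  at node 39 with bounds (-inf, +inf): OK
  at node 11 with bounds (-inf, 39): OK
  at node 14 with bounds (11, 39): OK
  at node 37 with bounds (39, +inf): VIOLATION
Node 37 violates its bound: not (39 < 37 < +inf).
Result: Not a valid BST


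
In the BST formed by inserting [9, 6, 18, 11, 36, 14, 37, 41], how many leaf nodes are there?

Tree built from: [9, 6, 18, 11, 36, 14, 37, 41]
Tree (level-order array): [9, 6, 18, None, None, 11, 36, None, 14, None, 37, None, None, None, 41]
Rule: A leaf has 0 children.
Per-node child counts:
  node 9: 2 child(ren)
  node 6: 0 child(ren)
  node 18: 2 child(ren)
  node 11: 1 child(ren)
  node 14: 0 child(ren)
  node 36: 1 child(ren)
  node 37: 1 child(ren)
  node 41: 0 child(ren)
Matching nodes: [6, 14, 41]
Count of leaf nodes: 3


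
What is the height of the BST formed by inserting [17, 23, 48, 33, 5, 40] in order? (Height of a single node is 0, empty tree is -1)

Insertion order: [17, 23, 48, 33, 5, 40]
Tree (level-order array): [17, 5, 23, None, None, None, 48, 33, None, None, 40]
Compute height bottom-up (empty subtree = -1):
  height(5) = 1 + max(-1, -1) = 0
  height(40) = 1 + max(-1, -1) = 0
  height(33) = 1 + max(-1, 0) = 1
  height(48) = 1 + max(1, -1) = 2
  height(23) = 1 + max(-1, 2) = 3
  height(17) = 1 + max(0, 3) = 4
Height = 4


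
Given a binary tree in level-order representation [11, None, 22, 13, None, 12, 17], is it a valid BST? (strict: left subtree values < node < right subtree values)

Level-order array: [11, None, 22, 13, None, 12, 17]
Validate using subtree bounds (lo, hi): at each node, require lo < value < hi,
then recurse left with hi=value and right with lo=value.
Preorder trace (stopping at first violation):
  at node 11 with bounds (-inf, +inf): OK
  at node 22 with bounds (11, +inf): OK
  at node 13 with bounds (11, 22): OK
  at node 12 with bounds (11, 13): OK
  at node 17 with bounds (13, 22): OK
No violation found at any node.
Result: Valid BST


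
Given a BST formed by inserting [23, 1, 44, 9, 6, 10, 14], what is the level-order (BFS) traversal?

Tree insertion order: [23, 1, 44, 9, 6, 10, 14]
Tree (level-order array): [23, 1, 44, None, 9, None, None, 6, 10, None, None, None, 14]
BFS from the root, enqueuing left then right child of each popped node:
  queue [23] -> pop 23, enqueue [1, 44], visited so far: [23]
  queue [1, 44] -> pop 1, enqueue [9], visited so far: [23, 1]
  queue [44, 9] -> pop 44, enqueue [none], visited so far: [23, 1, 44]
  queue [9] -> pop 9, enqueue [6, 10], visited so far: [23, 1, 44, 9]
  queue [6, 10] -> pop 6, enqueue [none], visited so far: [23, 1, 44, 9, 6]
  queue [10] -> pop 10, enqueue [14], visited so far: [23, 1, 44, 9, 6, 10]
  queue [14] -> pop 14, enqueue [none], visited so far: [23, 1, 44, 9, 6, 10, 14]
Result: [23, 1, 44, 9, 6, 10, 14]


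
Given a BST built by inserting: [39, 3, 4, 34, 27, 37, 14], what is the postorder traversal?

Tree insertion order: [39, 3, 4, 34, 27, 37, 14]
Tree (level-order array): [39, 3, None, None, 4, None, 34, 27, 37, 14]
Postorder traversal: [14, 27, 37, 34, 4, 3, 39]


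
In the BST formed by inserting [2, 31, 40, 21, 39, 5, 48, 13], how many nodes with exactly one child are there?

Tree built from: [2, 31, 40, 21, 39, 5, 48, 13]
Tree (level-order array): [2, None, 31, 21, 40, 5, None, 39, 48, None, 13]
Rule: These are nodes with exactly 1 non-null child.
Per-node child counts:
  node 2: 1 child(ren)
  node 31: 2 child(ren)
  node 21: 1 child(ren)
  node 5: 1 child(ren)
  node 13: 0 child(ren)
  node 40: 2 child(ren)
  node 39: 0 child(ren)
  node 48: 0 child(ren)
Matching nodes: [2, 21, 5]
Count of nodes with exactly one child: 3


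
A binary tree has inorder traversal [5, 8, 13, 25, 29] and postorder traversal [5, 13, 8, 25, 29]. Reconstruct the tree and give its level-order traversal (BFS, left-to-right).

Inorder:   [5, 8, 13, 25, 29]
Postorder: [5, 13, 8, 25, 29]
Algorithm: postorder visits root last, so walk postorder right-to-left;
each value is the root of the current inorder slice — split it at that
value, recurse on the right subtree first, then the left.
Recursive splits:
  root=29; inorder splits into left=[5, 8, 13, 25], right=[]
  root=25; inorder splits into left=[5, 8, 13], right=[]
  root=8; inorder splits into left=[5], right=[13]
  root=13; inorder splits into left=[], right=[]
  root=5; inorder splits into left=[], right=[]
Reconstructed level-order: [29, 25, 8, 5, 13]


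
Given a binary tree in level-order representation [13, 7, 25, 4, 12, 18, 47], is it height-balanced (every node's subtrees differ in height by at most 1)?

Tree (level-order array): [13, 7, 25, 4, 12, 18, 47]
Definition: a tree is height-balanced if, at every node, |h(left) - h(right)| <= 1 (empty subtree has height -1).
Bottom-up per-node check:
  node 4: h_left=-1, h_right=-1, diff=0 [OK], height=0
  node 12: h_left=-1, h_right=-1, diff=0 [OK], height=0
  node 7: h_left=0, h_right=0, diff=0 [OK], height=1
  node 18: h_left=-1, h_right=-1, diff=0 [OK], height=0
  node 47: h_left=-1, h_right=-1, diff=0 [OK], height=0
  node 25: h_left=0, h_right=0, diff=0 [OK], height=1
  node 13: h_left=1, h_right=1, diff=0 [OK], height=2
All nodes satisfy the balance condition.
Result: Balanced


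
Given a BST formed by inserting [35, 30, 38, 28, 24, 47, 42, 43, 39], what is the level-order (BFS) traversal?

Tree insertion order: [35, 30, 38, 28, 24, 47, 42, 43, 39]
Tree (level-order array): [35, 30, 38, 28, None, None, 47, 24, None, 42, None, None, None, 39, 43]
BFS from the root, enqueuing left then right child of each popped node:
  queue [35] -> pop 35, enqueue [30, 38], visited so far: [35]
  queue [30, 38] -> pop 30, enqueue [28], visited so far: [35, 30]
  queue [38, 28] -> pop 38, enqueue [47], visited so far: [35, 30, 38]
  queue [28, 47] -> pop 28, enqueue [24], visited so far: [35, 30, 38, 28]
  queue [47, 24] -> pop 47, enqueue [42], visited so far: [35, 30, 38, 28, 47]
  queue [24, 42] -> pop 24, enqueue [none], visited so far: [35, 30, 38, 28, 47, 24]
  queue [42] -> pop 42, enqueue [39, 43], visited so far: [35, 30, 38, 28, 47, 24, 42]
  queue [39, 43] -> pop 39, enqueue [none], visited so far: [35, 30, 38, 28, 47, 24, 42, 39]
  queue [43] -> pop 43, enqueue [none], visited so far: [35, 30, 38, 28, 47, 24, 42, 39, 43]
Result: [35, 30, 38, 28, 47, 24, 42, 39, 43]


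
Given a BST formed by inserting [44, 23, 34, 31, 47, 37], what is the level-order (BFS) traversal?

Tree insertion order: [44, 23, 34, 31, 47, 37]
Tree (level-order array): [44, 23, 47, None, 34, None, None, 31, 37]
BFS from the root, enqueuing left then right child of each popped node:
  queue [44] -> pop 44, enqueue [23, 47], visited so far: [44]
  queue [23, 47] -> pop 23, enqueue [34], visited so far: [44, 23]
  queue [47, 34] -> pop 47, enqueue [none], visited so far: [44, 23, 47]
  queue [34] -> pop 34, enqueue [31, 37], visited so far: [44, 23, 47, 34]
  queue [31, 37] -> pop 31, enqueue [none], visited so far: [44, 23, 47, 34, 31]
  queue [37] -> pop 37, enqueue [none], visited so far: [44, 23, 47, 34, 31, 37]
Result: [44, 23, 47, 34, 31, 37]


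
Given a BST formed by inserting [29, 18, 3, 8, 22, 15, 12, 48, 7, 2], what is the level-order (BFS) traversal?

Tree insertion order: [29, 18, 3, 8, 22, 15, 12, 48, 7, 2]
Tree (level-order array): [29, 18, 48, 3, 22, None, None, 2, 8, None, None, None, None, 7, 15, None, None, 12]
BFS from the root, enqueuing left then right child of each popped node:
  queue [29] -> pop 29, enqueue [18, 48], visited so far: [29]
  queue [18, 48] -> pop 18, enqueue [3, 22], visited so far: [29, 18]
  queue [48, 3, 22] -> pop 48, enqueue [none], visited so far: [29, 18, 48]
  queue [3, 22] -> pop 3, enqueue [2, 8], visited so far: [29, 18, 48, 3]
  queue [22, 2, 8] -> pop 22, enqueue [none], visited so far: [29, 18, 48, 3, 22]
  queue [2, 8] -> pop 2, enqueue [none], visited so far: [29, 18, 48, 3, 22, 2]
  queue [8] -> pop 8, enqueue [7, 15], visited so far: [29, 18, 48, 3, 22, 2, 8]
  queue [7, 15] -> pop 7, enqueue [none], visited so far: [29, 18, 48, 3, 22, 2, 8, 7]
  queue [15] -> pop 15, enqueue [12], visited so far: [29, 18, 48, 3, 22, 2, 8, 7, 15]
  queue [12] -> pop 12, enqueue [none], visited so far: [29, 18, 48, 3, 22, 2, 8, 7, 15, 12]
Result: [29, 18, 48, 3, 22, 2, 8, 7, 15, 12]


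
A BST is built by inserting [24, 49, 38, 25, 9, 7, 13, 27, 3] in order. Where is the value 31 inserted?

Starting tree (level order): [24, 9, 49, 7, 13, 38, None, 3, None, None, None, 25, None, None, None, None, 27]
Insertion path: 24 -> 49 -> 38 -> 25 -> 27
Result: insert 31 as right child of 27
Final tree (level order): [24, 9, 49, 7, 13, 38, None, 3, None, None, None, 25, None, None, None, None, 27, None, 31]


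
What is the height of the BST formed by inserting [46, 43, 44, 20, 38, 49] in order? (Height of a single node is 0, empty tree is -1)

Insertion order: [46, 43, 44, 20, 38, 49]
Tree (level-order array): [46, 43, 49, 20, 44, None, None, None, 38]
Compute height bottom-up (empty subtree = -1):
  height(38) = 1 + max(-1, -1) = 0
  height(20) = 1 + max(-1, 0) = 1
  height(44) = 1 + max(-1, -1) = 0
  height(43) = 1 + max(1, 0) = 2
  height(49) = 1 + max(-1, -1) = 0
  height(46) = 1 + max(2, 0) = 3
Height = 3


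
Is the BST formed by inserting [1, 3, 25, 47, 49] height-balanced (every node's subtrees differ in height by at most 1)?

Tree (level-order array): [1, None, 3, None, 25, None, 47, None, 49]
Definition: a tree is height-balanced if, at every node, |h(left) - h(right)| <= 1 (empty subtree has height -1).
Bottom-up per-node check:
  node 49: h_left=-1, h_right=-1, diff=0 [OK], height=0
  node 47: h_left=-1, h_right=0, diff=1 [OK], height=1
  node 25: h_left=-1, h_right=1, diff=2 [FAIL (|-1-1|=2 > 1)], height=2
  node 3: h_left=-1, h_right=2, diff=3 [FAIL (|-1-2|=3 > 1)], height=3
  node 1: h_left=-1, h_right=3, diff=4 [FAIL (|-1-3|=4 > 1)], height=4
Node 25 violates the condition: |-1 - 1| = 2 > 1.
Result: Not balanced


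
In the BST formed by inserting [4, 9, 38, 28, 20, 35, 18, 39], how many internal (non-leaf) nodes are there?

Tree built from: [4, 9, 38, 28, 20, 35, 18, 39]
Tree (level-order array): [4, None, 9, None, 38, 28, 39, 20, 35, None, None, 18]
Rule: An internal node has at least one child.
Per-node child counts:
  node 4: 1 child(ren)
  node 9: 1 child(ren)
  node 38: 2 child(ren)
  node 28: 2 child(ren)
  node 20: 1 child(ren)
  node 18: 0 child(ren)
  node 35: 0 child(ren)
  node 39: 0 child(ren)
Matching nodes: [4, 9, 38, 28, 20]
Count of internal (non-leaf) nodes: 5


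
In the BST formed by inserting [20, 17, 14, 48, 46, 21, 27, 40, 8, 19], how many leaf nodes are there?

Tree built from: [20, 17, 14, 48, 46, 21, 27, 40, 8, 19]
Tree (level-order array): [20, 17, 48, 14, 19, 46, None, 8, None, None, None, 21, None, None, None, None, 27, None, 40]
Rule: A leaf has 0 children.
Per-node child counts:
  node 20: 2 child(ren)
  node 17: 2 child(ren)
  node 14: 1 child(ren)
  node 8: 0 child(ren)
  node 19: 0 child(ren)
  node 48: 1 child(ren)
  node 46: 1 child(ren)
  node 21: 1 child(ren)
  node 27: 1 child(ren)
  node 40: 0 child(ren)
Matching nodes: [8, 19, 40]
Count of leaf nodes: 3


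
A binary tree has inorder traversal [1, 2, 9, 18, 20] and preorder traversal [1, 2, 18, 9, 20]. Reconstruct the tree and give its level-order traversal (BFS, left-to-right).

Inorder:  [1, 2, 9, 18, 20]
Preorder: [1, 2, 18, 9, 20]
Algorithm: preorder visits root first, so consume preorder in order;
for each root, split the current inorder slice at that value into
left-subtree inorder and right-subtree inorder, then recurse.
Recursive splits:
  root=1; inorder splits into left=[], right=[2, 9, 18, 20]
  root=2; inorder splits into left=[], right=[9, 18, 20]
  root=18; inorder splits into left=[9], right=[20]
  root=9; inorder splits into left=[], right=[]
  root=20; inorder splits into left=[], right=[]
Reconstructed level-order: [1, 2, 18, 9, 20]


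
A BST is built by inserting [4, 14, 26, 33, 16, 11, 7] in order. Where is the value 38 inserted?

Starting tree (level order): [4, None, 14, 11, 26, 7, None, 16, 33]
Insertion path: 4 -> 14 -> 26 -> 33
Result: insert 38 as right child of 33
Final tree (level order): [4, None, 14, 11, 26, 7, None, 16, 33, None, None, None, None, None, 38]


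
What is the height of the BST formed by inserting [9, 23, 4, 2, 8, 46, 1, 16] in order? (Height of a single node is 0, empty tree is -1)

Insertion order: [9, 23, 4, 2, 8, 46, 1, 16]
Tree (level-order array): [9, 4, 23, 2, 8, 16, 46, 1]
Compute height bottom-up (empty subtree = -1):
  height(1) = 1 + max(-1, -1) = 0
  height(2) = 1 + max(0, -1) = 1
  height(8) = 1 + max(-1, -1) = 0
  height(4) = 1 + max(1, 0) = 2
  height(16) = 1 + max(-1, -1) = 0
  height(46) = 1 + max(-1, -1) = 0
  height(23) = 1 + max(0, 0) = 1
  height(9) = 1 + max(2, 1) = 3
Height = 3


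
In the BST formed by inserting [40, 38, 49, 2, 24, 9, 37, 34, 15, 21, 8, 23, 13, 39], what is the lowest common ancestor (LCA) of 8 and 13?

Tree insertion order: [40, 38, 49, 2, 24, 9, 37, 34, 15, 21, 8, 23, 13, 39]
Tree (level-order array): [40, 38, 49, 2, 39, None, None, None, 24, None, None, 9, 37, 8, 15, 34, None, None, None, 13, 21, None, None, None, None, None, 23]
In a BST, the LCA of p=8, q=13 is the first node v on the
root-to-leaf path with p <= v <= q (go left if both < v, right if both > v).
Walk from root:
  at 40: both 8 and 13 < 40, go left
  at 38: both 8 and 13 < 38, go left
  at 2: both 8 and 13 > 2, go right
  at 24: both 8 and 13 < 24, go left
  at 9: 8 <= 9 <= 13, this is the LCA
LCA = 9


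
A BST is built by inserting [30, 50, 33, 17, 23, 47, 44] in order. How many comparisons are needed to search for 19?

Search path for 19: 30 -> 17 -> 23
Found: False
Comparisons: 3


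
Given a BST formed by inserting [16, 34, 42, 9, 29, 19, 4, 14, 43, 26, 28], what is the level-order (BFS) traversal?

Tree insertion order: [16, 34, 42, 9, 29, 19, 4, 14, 43, 26, 28]
Tree (level-order array): [16, 9, 34, 4, 14, 29, 42, None, None, None, None, 19, None, None, 43, None, 26, None, None, None, 28]
BFS from the root, enqueuing left then right child of each popped node:
  queue [16] -> pop 16, enqueue [9, 34], visited so far: [16]
  queue [9, 34] -> pop 9, enqueue [4, 14], visited so far: [16, 9]
  queue [34, 4, 14] -> pop 34, enqueue [29, 42], visited so far: [16, 9, 34]
  queue [4, 14, 29, 42] -> pop 4, enqueue [none], visited so far: [16, 9, 34, 4]
  queue [14, 29, 42] -> pop 14, enqueue [none], visited so far: [16, 9, 34, 4, 14]
  queue [29, 42] -> pop 29, enqueue [19], visited so far: [16, 9, 34, 4, 14, 29]
  queue [42, 19] -> pop 42, enqueue [43], visited so far: [16, 9, 34, 4, 14, 29, 42]
  queue [19, 43] -> pop 19, enqueue [26], visited so far: [16, 9, 34, 4, 14, 29, 42, 19]
  queue [43, 26] -> pop 43, enqueue [none], visited so far: [16, 9, 34, 4, 14, 29, 42, 19, 43]
  queue [26] -> pop 26, enqueue [28], visited so far: [16, 9, 34, 4, 14, 29, 42, 19, 43, 26]
  queue [28] -> pop 28, enqueue [none], visited so far: [16, 9, 34, 4, 14, 29, 42, 19, 43, 26, 28]
Result: [16, 9, 34, 4, 14, 29, 42, 19, 43, 26, 28]


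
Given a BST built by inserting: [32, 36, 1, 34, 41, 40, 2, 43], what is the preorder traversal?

Tree insertion order: [32, 36, 1, 34, 41, 40, 2, 43]
Tree (level-order array): [32, 1, 36, None, 2, 34, 41, None, None, None, None, 40, 43]
Preorder traversal: [32, 1, 2, 36, 34, 41, 40, 43]


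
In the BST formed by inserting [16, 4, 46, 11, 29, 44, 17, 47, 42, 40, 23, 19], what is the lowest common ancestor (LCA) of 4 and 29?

Tree insertion order: [16, 4, 46, 11, 29, 44, 17, 47, 42, 40, 23, 19]
Tree (level-order array): [16, 4, 46, None, 11, 29, 47, None, None, 17, 44, None, None, None, 23, 42, None, 19, None, 40]
In a BST, the LCA of p=4, q=29 is the first node v on the
root-to-leaf path with p <= v <= q (go left if both < v, right if both > v).
Walk from root:
  at 16: 4 <= 16 <= 29, this is the LCA
LCA = 16


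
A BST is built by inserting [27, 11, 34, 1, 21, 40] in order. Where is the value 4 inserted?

Starting tree (level order): [27, 11, 34, 1, 21, None, 40]
Insertion path: 27 -> 11 -> 1
Result: insert 4 as right child of 1
Final tree (level order): [27, 11, 34, 1, 21, None, 40, None, 4]


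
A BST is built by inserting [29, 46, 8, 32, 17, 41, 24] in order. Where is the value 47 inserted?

Starting tree (level order): [29, 8, 46, None, 17, 32, None, None, 24, None, 41]
Insertion path: 29 -> 46
Result: insert 47 as right child of 46
Final tree (level order): [29, 8, 46, None, 17, 32, 47, None, 24, None, 41]


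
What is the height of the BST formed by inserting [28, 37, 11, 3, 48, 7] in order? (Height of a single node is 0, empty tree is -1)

Insertion order: [28, 37, 11, 3, 48, 7]
Tree (level-order array): [28, 11, 37, 3, None, None, 48, None, 7]
Compute height bottom-up (empty subtree = -1):
  height(7) = 1 + max(-1, -1) = 0
  height(3) = 1 + max(-1, 0) = 1
  height(11) = 1 + max(1, -1) = 2
  height(48) = 1 + max(-1, -1) = 0
  height(37) = 1 + max(-1, 0) = 1
  height(28) = 1 + max(2, 1) = 3
Height = 3


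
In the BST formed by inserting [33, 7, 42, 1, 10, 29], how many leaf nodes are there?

Tree built from: [33, 7, 42, 1, 10, 29]
Tree (level-order array): [33, 7, 42, 1, 10, None, None, None, None, None, 29]
Rule: A leaf has 0 children.
Per-node child counts:
  node 33: 2 child(ren)
  node 7: 2 child(ren)
  node 1: 0 child(ren)
  node 10: 1 child(ren)
  node 29: 0 child(ren)
  node 42: 0 child(ren)
Matching nodes: [1, 29, 42]
Count of leaf nodes: 3
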